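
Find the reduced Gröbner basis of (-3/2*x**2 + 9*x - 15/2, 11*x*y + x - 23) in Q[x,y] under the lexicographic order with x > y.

Buchberger's algorithm terminates because the ascending chain of leading-term ideals stabilizes.

f_1 = -3/2*x**2 + 9*x - 15/2, LT = x**2.
f_2 = 11*x*y + x - 23, LT = x*y.

S(f_1,f_2): lcm = x**2*y. S = -1/11*x**2 - 6*x*y + 23/11*x + 5*y.
  reduce S modulo (f_1, f_2):
  remainder 23/11*x + 5*y - 133/11 ≠ 0; add g_3 = 23/11*x + 5*y - 133/11 to the basis.

S(f_2,g_3): lcm = x*y. S = 1/11*x - 55/23*y**2 + 133/23*y - 23/11.
  reduce S modulo (f_1, f_2, g_3):
  remainder -55/23*y**2 + 128/23*y - 36/23 ≠ 0; add g_4 = -55/23*y**2 + 128/23*y - 36/23 to the basis.

The other S-polynomials (S(f_1,g_3), S(f_1,g_4), S(f_2,g_4), S(g_3,g_4)) all reduce to 0 modulo the current basis, so we have a Gröbner basis.
Inter-reduce: drop elements whose leading term is divisible by another's, tail-reduce, and make monic.

G = {x + 55/23*y - 133/23, y**2 - 128/55*y + 36/55}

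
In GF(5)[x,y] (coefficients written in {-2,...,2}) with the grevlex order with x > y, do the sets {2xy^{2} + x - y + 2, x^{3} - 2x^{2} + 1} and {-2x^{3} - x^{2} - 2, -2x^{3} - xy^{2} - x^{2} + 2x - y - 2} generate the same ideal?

No, the ideals differ.

Equality of ideals is decidable: compute both reduced Gröbner bases (unique for the ordering) and check whether they agree.
Buchberger on the first generating set:
f_1 = 2xy^{2} + x - y + 2, LT = xy^{2}.
f_2 = x^{3} - 2x^{2} + 1, LT = x^{3}.

S(f_1,f_2): lcm = x^{3}y^{2}. S = 2x^{2}y^{2} - 2x^{3} + 2x^{2}y + x^{2} - y^{2}.
  leading term x^{2}y^{2}: subtract (x)·f_1 from 2x^{2}y^{2} - 2x^{3} + 2x^{2}y + x^{2} - y^{2} → -2x^{3} + 2x^{2}y + xy - y^{2} - 2x
  leading term x^{3}: subtract (-2)·f_2 from -2x^{3} + 2x^{2}y + xy - y^{2} - 2x → 2x^{2}y + x^{2} + xy - y^{2} - 2x + 2
  leading term x^{2}y: no divisor's leading term divides it; move 2x^{2}y to the remainder.
  leading term x^{2}: no divisor's leading term divides it; move x^{2} to the remainder.
  leading term xy: no divisor's leading term divides it; move xy to the remainder.
  leading term y^{2}: no divisor's leading term divides it; move -y^{2} to the remainder.
  leading term x: no divisor's leading term divides it; move -2x to the remainder.
  leading term 1: no divisor's leading term divides it; move 2 to the remainder.
  remainder 2x^{2}y + x^{2} + xy - y^{2} - 2x + 2 ≠ 0; add g_3 = 2x^{2}y + x^{2} + xy - y^{2} - 2x + 2 to the basis.

S(f_1,g_3): lcm = x^{2}y^{2}. S = 2x^{2}y + 2xy^{2} - 2y^{3} - 2x^{2} - 2xy + x - y.
  leading term x^{2}y: subtract (1)·g_3 from 2x^{2}y + 2xy^{2} - 2y^{3} - 2x^{2} - 2xy + x - y → 2xy^{2} - 2y^{3} + 2x^{2} + 2xy + y^{2} - 2x - y - 2
  leading term xy^{2}: subtract (1)·f_1 from 2xy^{2} - 2y^{3} + 2x^{2} + 2xy + y^{2} - 2x - y - 2 → -2y^{3} + 2x^{2} + 2xy + y^{2} + 2x + 1
  leading term y^{3}: no divisor's leading term divides it; move -2y^{3} to the remainder.
  leading term x^{2}: no divisor's leading term divides it; move 2x^{2} to the remainder.
  leading term xy: no divisor's leading term divides it; move 2xy to the remainder.
  leading term y^{2}: no divisor's leading term divides it; move y^{2} to the remainder.
  leading term x: no divisor's leading term divides it; move 2x to the remainder.
  leading term 1: no divisor's leading term divides it; move 1 to the remainder.
  remainder -2y^{3} + 2x^{2} + 2xy + y^{2} + 2x + 1 ≠ 0; add g_4 = -2y^{3} + 2x^{2} + 2xy + y^{2} + 2x + 1 to the basis.

The other S-polynomials (S(f_2,g_3), S(f_1,g_4), S(f_2,g_4), S(g_3,g_4)) all reduce to 0 modulo the current basis, so we have a Gröbner basis.
Inter-reduce: drop elements whose leading term is divisible by another's, tail-reduce, and make monic.
Reduced Gröbner basis: {x^{3} - 2x^{2} + 1, x^{2}y - 2x^{2} - 2xy + 2y^{2} - x + 1, xy^{2} - 2x + 2y + 1, y^{3} - x^{2} - xy + 2y^{2} - x + 2}.

Buchberger on the second generating set:
h_1 = -2x^{3} - x^{2} - 2, LT = x^{3}.
h_2 = -2x^{3} - xy^{2} - x^{2} + 2x - y - 2, LT = x^{3}.

S(h_1,h_2): lcm = x^{3}. S = 2xy^{2} + x + 2y.
  leading term xy^{2}: no divisor's leading term divides it; move 2xy^{2} to the remainder.
  leading term x: no divisor's leading term divides it; move x to the remainder.
  leading term y: no divisor's leading term divides it; move 2y to the remainder.
  remainder 2xy^{2} + x + 2y ≠ 0; add k_3 = 2xy^{2} + x + 2y to the basis.

S(h_1,k_3): lcm = x^{3}y^{2}. S = -2x^{2}y^{2} + 2x^{3} - x^{2}y + y^{2}.
  leading term x^{2}y^{2}: subtract (-x)·k_3 from -2x^{2}y^{2} + 2x^{3} - x^{2}y + y^{2} → 2x^{3} - x^{2}y + x^{2} + 2xy + y^{2}
  leading term x^{3}: subtract (-1)·h_1 from 2x^{3} - x^{2}y + x^{2} + 2xy + y^{2} → -x^{2}y + 2xy + y^{2} - 2
  leading term x^{2}y: no divisor's leading term divides it; move -x^{2}y to the remainder.
  leading term xy: no divisor's leading term divides it; move 2xy to the remainder.
  leading term y^{2}: no divisor's leading term divides it; move y^{2} to the remainder.
  leading term 1: no divisor's leading term divides it; move -2 to the remainder.
  remainder -x^{2}y + 2xy + y^{2} - 2 ≠ 0; add k_4 = -x^{2}y + 2xy + y^{2} - 2 to the basis.

S(k_3,k_4): lcm = x^{2}y^{2}. S = 2xy^{2} + y^{3} - 2x^{2} + xy - 2y.
  leading term xy^{2}: subtract (1)·k_3 from 2xy^{2} + y^{3} - 2x^{2} + xy - 2y → y^{3} - 2x^{2} + xy - x + y
  leading term y^{3}: no divisor's leading term divides it; move y^{3} to the remainder.
  leading term x^{2}: no divisor's leading term divides it; move -2x^{2} to the remainder.
  leading term xy: no divisor's leading term divides it; move xy to the remainder.
  leading term x: no divisor's leading term divides it; move -x to the remainder.
  leading term y: no divisor's leading term divides it; move y to the remainder.
  remainder y^{3} - 2x^{2} + xy - x + y ≠ 0; add k_5 = y^{3} - 2x^{2} + xy - x + y to the basis.

The other S-polynomials (S(h_2,k_3), S(h_1,k_4), S(h_2,k_4), S(h_1,k_5), S(h_2,k_5), S(k_3,k_5), S(k_4,k_5)) all reduce to 0 modulo the current basis, so we have a Gröbner basis.
Inter-reduce: drop elements whose leading term is divisible by another's, tail-reduce, and make monic.
Reduced Gröbner basis: {x^{3} - 2x^{2} + 1, x^{2}y - 2xy - y^{2} + 2, xy^{2} - 2x + y, y^{3} - 2x^{2} + xy - x + y}.

Since the reduced bases disagree, the two ideals are not the same.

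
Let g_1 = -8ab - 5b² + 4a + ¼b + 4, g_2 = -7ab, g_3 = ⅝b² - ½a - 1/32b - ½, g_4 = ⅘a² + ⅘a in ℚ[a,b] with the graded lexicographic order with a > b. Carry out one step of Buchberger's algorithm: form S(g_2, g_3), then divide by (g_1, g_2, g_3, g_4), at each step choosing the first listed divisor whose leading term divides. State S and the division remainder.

lcm(LM(g_2), LM(g_3)) = ab².
S = (lcm/LT(g_2))·g_2 − (lcm/LT(g_3))·g_3 = ⅘a² + 1/20ab + ⅘a.
Reduce S modulo (g_1, g_2, g_3, g_4) in that order:
  leading term a²: subtract (1)·g_4 from ⅘a² + 1/20ab + ⅘a → 1/20ab
  leading term ab: subtract (-1/160)·g_1 from 1/20ab → -1/32b² + 1/40a + 1/640b + 1/40
  leading term b²: subtract (-1/20)·g_3 from -1/32b² + 1/40a + 1/640b + 1/40 → 0
The remainder is 0, so this S-polynomial contributes no new basis element.

S(g_2, g_3) = ⅘a² + 1/20ab + ⅘a; remainder on division = 0.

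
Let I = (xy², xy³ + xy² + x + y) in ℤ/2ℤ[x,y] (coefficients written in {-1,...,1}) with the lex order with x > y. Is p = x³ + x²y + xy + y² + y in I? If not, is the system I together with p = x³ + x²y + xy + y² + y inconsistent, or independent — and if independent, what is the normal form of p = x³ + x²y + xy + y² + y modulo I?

x³ + x²y + xy + y² + y is independent of I; its normal form modulo I is y.

First compute the reduced Gröbner basis of I by Buchberger's algorithm.
f_1 = xy², LT = xy².
f_2 = xy³ + xy² + x + y, LT = xy³.

S(f_1,f_2): lcm = xy³. S = xy² + x + y.
  leading term xy²: subtract (1)·f_1 from xy² + x + y → x + y
  leading term x: no divisor's leading term divides it; move x to the remainder.
  leading term y: no divisor's leading term divides it; move y to the remainder.
  remainder x + y ≠ 0; add h_3 = x + y to the basis.

S(f_1,h_3): lcm = xy². S = y³.
  leading term y³: no divisor's leading term divides it; move y³ to the remainder.
  remainder y³ ≠ 0; add h_4 = y³ to the basis.

The other S-polynomials (S(f_2,h_3), S(f_1,h_4), S(f_2,h_4), S(h_3,h_4)) all reduce to 0 modulo the current basis, so we have a Gröbner basis.
Inter-reduce: drop elements whose leading term is divisible by another's, tail-reduce, and make monic.
Reduced Gröbner basis: {x + y, y³}.
Label its elements g_1 = x + y, g_2 = y³.

Reduce p = x³ + x²y + xy + y² + y modulo G:
  leading term x³: subtract (x²)·g_1 from x³ + x²y + xy + y² + y → xy + y² + y
  leading term xy: subtract (y)·g_1 from xy + y² + y → y
  leading term y: no divisor's leading term divides it; move y to the remainder.
  normal form = y.
The normal form is nonzero, so p ∉ I. Since p minus its normal form lies in I, I + (p) = I + (r) where r = y; decide whether this ideal is the whole ring.
Run Buchberger on G together with r (pairs among the g_i already reduce to 0 since G is a Gröbner basis):
g_1 = x + y, LT = x.
g_2 = y³, LT = y³.
r = y, LT = y.

The S-polynomials (S(g_1,g_2), S(g_1,r), S(g_2,r)) all reduce to 0 modulo the current basis, so we have a Gröbner basis.
Inter-reduce: drop elements whose leading term is divisible by another's, tail-reduce, and make monic.
Reduced Gröbner basis: {x, y}.
The reduced Gröbner basis of I + (p) is {x, y} ≠ {1}, a proper ideal, so the enlarged system stays consistent: p is independent of I, with normal form y.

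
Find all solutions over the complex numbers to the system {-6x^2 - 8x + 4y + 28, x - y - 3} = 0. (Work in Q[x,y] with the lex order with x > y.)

Compute a lex Gröbner basis by Buchberger's algorithm.
f_1 = -6x^2 - 8x + 4y + 28, LT = x^2.
f_2 = x - y - 3, LT = x.

S(f_1,f_2): lcm = x^2. S = xy + 13/3x - 2/3y - 14/3.
  leading term xy: subtract (y)·f_2 from xy + 13/3x - 2/3y - 14/3 → 13/3x + y^2 + 7/3y - 14/3
  leading term x: subtract (13/3)·f_2 from 13/3x + y^2 + 7/3y - 14/3 → y^2 + 20/3y + 25/3
  leading term y^2: no divisor's leading term divides it; move y^2 to the remainder.
  leading term y: no divisor's leading term divides it; move 20/3y to the remainder.
  leading term 1: no divisor's leading term divides it; move 25/3 to the remainder.
  remainder y^2 + 20/3y + 25/3 ≠ 0; add h_3 = y^2 + 20/3y + 25/3 to the basis.

S(f_1,h_3): leading monomials are coprime, so the S-polynomial reduces to 0 (Buchberger's first criterion).
S(f_2,h_3): leading monomials are coprime, so the S-polynomial reduces to 0 (Buchberger's first criterion).
Every S-polynomial of the final basis reduces to 0, so we have a Gröbner basis.
Inter-reduce: drop elements whose leading term is divisible by another's, tail-reduce, and make monic.
Reduced Gröbner basis: {x - y - 3, y^2 + 20/3y + 25/3}.

From the last basis element, y^2 + 20/3y + 25/3 = 0, so y takes values in {-5, -5/3}. Each choice, substituted upward through the basis, yields the corresponding point(s) of the solution set.
  y = -5: the earlier basis element becomes x + 2 = 0, giving x = -2 — point (-2, -5).
  y = -5/3: the earlier basis element becomes x - 4/3 = 0, giving x = 4/3 — point (4/3, -5/3).
Substituting each solution back into the original system confirms all equations vanish.

{(-2, -5), (4/3, -5/3)}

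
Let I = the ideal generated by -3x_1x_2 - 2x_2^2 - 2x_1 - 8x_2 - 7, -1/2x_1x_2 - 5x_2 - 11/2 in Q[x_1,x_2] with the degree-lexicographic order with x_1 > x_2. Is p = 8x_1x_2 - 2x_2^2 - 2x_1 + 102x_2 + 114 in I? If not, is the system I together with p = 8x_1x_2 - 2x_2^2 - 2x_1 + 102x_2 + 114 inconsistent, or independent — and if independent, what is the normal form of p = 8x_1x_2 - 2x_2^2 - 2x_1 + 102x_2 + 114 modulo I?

8x_1x_2 - 2x_2^2 - 2x_1 + 102x_2 + 114 lies in I (it reduces to 0).

First compute the reduced Gröbner basis of I by Buchberger's algorithm.
f_1 = -3x_1x_2 - 2x_2^2 - 2x_1 - 8x_2 - 7, LT = x_1x_2.
f_2 = -1/2x_1x_2 - 5x_2 - 11/2, LT = x_1x_2.

S(f_1,f_2): lcm = x_1x_2. S = 2/3x_2^2 + 2/3x_1 - 22/3x_2 - 26/3.
  reduce S modulo (f_1, f_2):
  remainder 2/3x_2^2 + 2/3x_1 - 22/3x_2 - 26/3 ≠ 0; add h_3 = 2/3x_2^2 + 2/3x_1 - 22/3x_2 - 26/3 to the basis.

S(f_1,h_3): lcm = x_1x_2^2. S = 2/3x_2^3 - x_1^2 + 35/3x_1x_2 + 8/3x_2^2 + 13x_1 + 7/3x_2.
  reduce S modulo (f_1, f_2, h_3):
  remainder -x_1^2 + 3x_1 + 11x_2 + 9 ≠ 0; add h_4 = -x_1^2 + 3x_1 + 11x_2 + 9 to the basis.

The other S-polynomials (S(f_2,h_3), S(f_1,h_4), S(f_2,h_4), S(h_3,h_4)) all reduce to 0 modulo the current basis, so we have a Gröbner basis.
Inter-reduce: drop elements whose leading term is divisible by another's, tail-reduce, and make monic.
Reduced Gröbner basis: {x_1^2 - 3x_1 - 11x_2 - 9, x_1x_2 + 10x_2 + 11, x_2^2 + x_1 - 11x_2 - 13}.
Label its elements g_1 = x_1^2 - 3x_1 - 11x_2 - 9, g_2 = x_1x_2 + 10x_2 + 11, g_3 = x_2^2 + x_1 - 11x_2 - 13.

Reduce p = 8x_1x_2 - 2x_2^2 - 2x_1 + 102x_2 + 114 modulo G:
  leading term x_1x_2: subtract (8)·g_2 from 8x_1x_2 - 2x_2^2 - 2x_1 + 102x_2 + 114 → -2x_2^2 - 2x_1 + 22x_2 + 26
  leading term x_2^2: subtract (-2)·g_3 from -2x_2^2 - 2x_1 + 22x_2 + 26 → 0
  normal form = 0.
Since the normal form is 0, p ∈ I.

Ideal membership is decidable via reduction modulo a Gröbner basis.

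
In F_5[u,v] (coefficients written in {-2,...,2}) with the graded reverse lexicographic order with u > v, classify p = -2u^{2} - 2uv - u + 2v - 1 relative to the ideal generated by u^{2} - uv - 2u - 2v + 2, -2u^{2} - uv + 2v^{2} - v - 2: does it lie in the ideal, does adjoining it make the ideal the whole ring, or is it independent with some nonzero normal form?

-2u^{2} - 2uv - u + 2v - 1 is independent of I; its normal form modulo I is -v^{2} + 2u - 2v + 2.

First compute the reduced Gröbner basis of I by Buchberger's algorithm.
f_1 = u^{2} - uv - 2u - 2v + 2, LT = u^{2}.
f_2 = -2u^{2} - uv + 2v^{2} - v - 2, LT = u^{2}.

S(f_1,f_2): lcm = u^{2}. S = uv + v^{2} - 2u + 1.
  leading term uv: no divisor's leading term divides it; move uv to the remainder.
  leading term v^{2}: no divisor's leading term divides it; move v^{2} to the remainder.
  leading term u: no divisor's leading term divides it; move -2u to the remainder.
  leading term 1: no divisor's leading term divides it; move 1 to the remainder.
  remainder uv + v^{2} - 2u + 1 ≠ 0; add h_3 = uv + v^{2} - 2u + 1 to the basis.

S(f_1,h_3): lcm = u^{2}v. S = -2uv^{2} + 2u^{2} - 2uv - 2v^{2} - u + 2v.
  leading term uv^{2}: subtract (-2v)·h_3 from -2uv^{2} + 2u^{2} - 2uv - 2v^{2} - u + 2v → 2v^{3} + 2u^{2} - uv - 2v^{2} - u - v
  leading term v^{3}: no divisor's leading term divides it; move 2v^{3} to the remainder.
  leading term u^{2}: subtract (2)·f_1 from 2u^{2} - uv - 2v^{2} - u - v → uv - 2v^{2} - 2u - 2v + 1
  leading term uv: subtract (1)·h_3 from uv - 2v^{2} - 2u - 2v + 1 → 2v^{2} - 2v
  leading term v^{2}: no divisor's leading term divides it; move 2v^{2} to the remainder.
  leading term v: no divisor's leading term divides it; move -2v to the remainder.
  remainder 2v^{3} + 2v^{2} - 2v ≠ 0; add h_4 = 2v^{3} + 2v^{2} - 2v to the basis.

The other S-polynomials (S(f_2,h_3), S(f_1,h_4), S(f_2,h_4), S(h_3,h_4)) all reduce to 0 modulo the current basis, so we have a Gröbner basis.
Inter-reduce: drop elements whose leading term is divisible by another's, tail-reduce, and make monic.
Reduced Gröbner basis: {v^{3} + v^{2} - v, u^{2} + v^{2} + u - 2v - 2, uv + v^{2} - 2u + 1}.
Label its elements g_1 = v^{3} + v^{2} - v, g_2 = u^{2} + v^{2} + u - 2v - 2, g_3 = uv + v^{2} - 2u + 1.

Reduce p = -2u^{2} - 2uv - u + 2v - 1 modulo G:
  leading term u^{2}: subtract (-2)·g_2 from -2u^{2} - 2uv - u + 2v - 1 → -2uv + 2v^{2} + u - 2v
  leading term uv: subtract (-2)·g_3 from -2uv + 2v^{2} + u - 2v → -v^{2} + 2u - 2v + 2
  leading term v^{2}: no divisor's leading term divides it; move -v^{2} to the remainder.
  leading term u: no divisor's leading term divides it; move 2u to the remainder.
  leading term v: no divisor's leading term divides it; move -2v to the remainder.
  leading term 1: no divisor's leading term divides it; move 2 to the remainder.
  normal form = -v^{2} + 2u - 2v + 2.
The normal form is nonzero, so p ∉ I. Since p minus its normal form lies in I, I + (p) = I + (r) where r = -v^{2} + 2u - 2v + 2; decide whether this ideal is the whole ring.
Run Buchberger on G together with r (pairs among the g_i already reduce to 0 since G is a Gröbner basis):
g_1 = v^{3} + v^{2} - v, LT = v^{3}.
g_2 = u^{2} + v^{2} + u - 2v - 2, LT = u^{2}.
g_3 = uv + v^{2} - 2u + 1, LT = uv.
r = -v^{2} + 2u - 2v + 2, LT = v^{2}.

S(g_1,r): lcm = v^{3}. S = 2uv - v^{2} + v.
  leading term uv: subtract (2)·g_3 from 2uv - v^{2} + v → 2v^{2} - u + v - 2
  leading term v^{2}: subtract (-2)·r from 2v^{2} - u + v - 2 → -2u + 2v + 2
  leading term u: no divisor's leading term divides it; move -2u to the remainder.
  leading term v: no divisor's leading term divides it; move 2v to the remainder.
  leading term 1: no divisor's leading term divides it; move 2 to the remainder.
  remainder -2u + 2v + 2 ≠ 0; add m_5 = -2u + 2v + 2 to the basis.

S(g_3,r): lcm = uv^{2}. S = v^{3} + 2u^{2} + uv + 2u + v.
  leading term v^{3}: subtract (1)·g_1 from v^{3} + 2u^{2} + uv + 2u + v → 2u^{2} + uv - v^{2} + 2u + 2v
  leading term u^{2}: subtract (2)·g_2 from 2u^{2} + uv - v^{2} + 2u + 2v → uv + 2v^{2} + v - 1
  leading term uv: subtract (1)·g_3 from uv + 2v^{2} + v - 1 → v^{2} + 2u + v - 2
  leading term v^{2}: subtract (-1)·r from v^{2} + 2u + v - 2 → -u - v
  leading term u: subtract (-2)·m_5 from -u - v → -2v - 1
  leading term v: no divisor's leading term divides it; move -2v to the remainder.
  leading term 1: no divisor's leading term divides it; move -1 to the remainder.
  remainder -2v - 1 ≠ 0; add m_6 = -2v - 1 to the basis.

The other S-polynomials (S(g_1,g_2), S(g_1,g_3), S(g_2,g_3), S(g_2,r), S(g_1,m_5), S(g_2,m_5), S(g_3,m_5), S(r,m_5), S(g_1,m_6), S(g_2,m_6), S(g_3,m_6), S(r,m_6), S(m_5,m_6)) all reduce to 0 modulo the current basis, so we have a Gröbner basis.
Inter-reduce: drop elements whose leading term is divisible by another's, tail-reduce, and make monic.
Reduced Gröbner basis: {u + 2, v - 2}.
The reduced Gröbner basis of I + (p) is {u + 2, v - 2} ≠ {1}, a proper ideal, so the enlarged system stays consistent: p is independent of I, with normal form -v^{2} + 2u - 2v + 2.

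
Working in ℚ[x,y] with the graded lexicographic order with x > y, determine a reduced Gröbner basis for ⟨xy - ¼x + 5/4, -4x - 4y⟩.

G = {y² - ¼y - 5/4, x + y}

f_1 = xy - ¼x + 5/4, LT = xy.
f_2 = -4x - 4y, LT = x.

S(f_1,f_2): lcm = xy. S = -y² - ¼x + 5/4.
  leading term y²: no divisor's leading term divides it; move -y² to the remainder.
  leading term x: subtract (1/16)·f_2 from -¼x + 5/4 → ¼y + 5/4
  leading term y: no divisor's leading term divides it; move ¼y to the remainder.
  leading term 1: no divisor's leading term divides it; move 5/4 to the remainder.
  remainder -y² + ¼y + 5/4 ≠ 0; add g_3 = -y² + ¼y + 5/4 to the basis.

The other S-polynomials (S(f_1,g_3), S(f_2,g_3)) all reduce to 0 modulo the current basis, so we have a Gröbner basis.
Inter-reduce: drop elements whose leading term is divisible by another's, tail-reduce, and make monic.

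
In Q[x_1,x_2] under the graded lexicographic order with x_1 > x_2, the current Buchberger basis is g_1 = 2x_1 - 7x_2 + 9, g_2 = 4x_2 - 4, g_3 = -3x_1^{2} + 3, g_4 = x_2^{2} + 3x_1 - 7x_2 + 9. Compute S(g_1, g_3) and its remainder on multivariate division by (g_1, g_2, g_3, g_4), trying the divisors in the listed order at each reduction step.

S(g_1, g_3) = -\tfrac{7}{2}x_1x_2 + \tfrac{9}{2}x_1 + 1; remainder on division = 0.

lcm(LM(g_1), LM(g_3)) = x_1^{2}.
S = (lcm/LT(g_1))·g_1 − (lcm/LT(g_3))·g_3 = -\tfrac{7}{2}x_1x_2 + \tfrac{9}{2}x_1 + 1.
Reduce S modulo (g_1, g_2, g_3, g_4) in that order:
  leading term x_1x_2: subtract (-\tfrac{7}{4}x_2)·g_1 from -\tfrac{7}{2}x_1x_2 + \tfrac{9}{2}x_1 + 1 → -\tfrac{49}{4}x_2^{2} + \tfrac{9}{2}x_1 + \tfrac{63}{4}x_2 + 1
  leading term x_2^{2}: subtract (-\tfrac{49}{16}x_2)·g_2 from -\tfrac{49}{4}x_2^{2} + \tfrac{9}{2}x_1 + \tfrac{63}{4}x_2 + 1 → \tfrac{9}{2}x_1 + \tfrac{7}{2}x_2 + 1
  leading term x_1: subtract (\tfrac{9}{4})·g_1 from \tfrac{9}{2}x_1 + \tfrac{7}{2}x_2 + 1 → \tfrac{77}{4}x_2 - \tfrac{77}{4}
  leading term x_2: subtract (\tfrac{77}{16})·g_2 from \tfrac{77}{4}x_2 - \tfrac{77}{4} → 0
The remainder is 0, so this S-polynomial contributes no new basis element.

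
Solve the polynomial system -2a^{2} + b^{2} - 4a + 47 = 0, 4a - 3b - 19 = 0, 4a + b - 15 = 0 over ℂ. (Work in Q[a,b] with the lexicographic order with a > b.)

{(4, -1)}

Compute a lex Gröbner basis by Buchberger's algorithm.
f_1 = -2a^{2} - 4a + b^{2} + 47, LT = a^{2}.
f_2 = 4a - 3b - 19, LT = a.
f_3 = 4a + b - 15, LT = a.

S(f_1,f_2): lcm = a^{2}. S = \tfrac{3}{4}ab + \tfrac{27}{4}a - \tfrac{1}{2}b^{2} - \tfrac{47}{2}.
  leading term ab: subtract (\tfrac{3}{16}b)·f_2 from \tfrac{3}{4}ab + \tfrac{27}{4}a - \tfrac{1}{2}b^{2} - \tfrac{47}{2} → \tfrac{27}{4}a + \tfrac{1}{16}b^{2} + \tfrac{57}{16}b - \tfrac{47}{2}
  leading term a: subtract (\tfrac{27}{16})·f_2 from \tfrac{27}{4}a + \tfrac{1}{16}b^{2} + \tfrac{57}{16}b - \tfrac{47}{2} → \tfrac{1}{16}b^{2} + \tfrac{69}{8}b + \tfrac{137}{16}
  leading term b^{2}: no divisor's leading term divides it; move \tfrac{1}{16}b^{2} to the remainder.
  leading term b: no divisor's leading term divides it; move \tfrac{69}{8}b to the remainder.
  leading term 1: no divisor's leading term divides it; move \tfrac{137}{16} to the remainder.
  remainder \tfrac{1}{16}b^{2} + \tfrac{69}{8}b + \tfrac{137}{16} ≠ 0; add h_4 = \tfrac{1}{16}b^{2} + \tfrac{69}{8}b + \tfrac{137}{16} to the basis.

S(f_1,f_3): lcm = a^{2}. S = -\tfrac{1}{4}ab + \tfrac{23}{4}a - \tfrac{1}{2}b^{2} - \tfrac{47}{2}.
  leading term ab: subtract (-\tfrac{1}{16}b)·f_2 from -\tfrac{1}{4}ab + \tfrac{23}{4}a - \tfrac{1}{2}b^{2} - \tfrac{47}{2} → \tfrac{23}{4}a - \tfrac{11}{16}b^{2} - \tfrac{19}{16}b - \tfrac{47}{2}
  leading term a: subtract (\tfrac{23}{16})·f_2 from \tfrac{23}{4}a - \tfrac{11}{16}b^{2} - \tfrac{19}{16}b - \tfrac{47}{2} → -\tfrac{11}{16}b^{2} + \tfrac{25}{8}b + \tfrac{61}{16}
  leading term b^{2}: subtract (-11)·h_4 from -\tfrac{11}{16}b^{2} + \tfrac{25}{8}b + \tfrac{61}{16} → 98b + 98
  leading term b: no divisor's leading term divides it; move 98b to the remainder.
  leading term 1: no divisor's leading term divides it; move 98 to the remainder.
  remainder 98b + 98 ≠ 0; add h_5 = 98b + 98 to the basis.

The other S-polynomials (S(f_2,f_3), S(f_1,h_4), S(f_2,h_4), S(f_3,h_4), S(f_1,h_5), S(f_2,h_5), S(f_3,h_5), S(h_4,h_5)) all reduce to 0 modulo the current basis, so we have a Gröbner basis.
Inter-reduce: drop elements whose leading term is divisible by another's, tail-reduce, and make monic.
Reduced Gröbner basis: {a - 4, b + 1}.

A lex Gröbner basis eliminates variables successively. Here b + 1 depends only on b, with roots {-1}; lifting each root through the earlier basis elements recovers the full solutions.
  b = -1: the earlier basis element becomes a - 4 = 0, giving a = 4 — point (4, -1).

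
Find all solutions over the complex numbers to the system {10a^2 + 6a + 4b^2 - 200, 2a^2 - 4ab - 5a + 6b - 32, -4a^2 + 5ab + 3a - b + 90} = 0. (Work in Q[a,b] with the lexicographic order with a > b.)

{(4, -2)}

Compute a lex Gröbner basis by Buchberger's algorithm.
f_1 = 10a^2 + 6a + 4b^2 - 200, LT = a^2.
f_2 = 2a^2 - 4ab - 5a + 6b - 32, LT = a^2.
f_3 = -4a^2 + 5ab + 3a - b + 90, LT = a^2.

S(f_1,f_2): lcm = a^2. S = 2ab + 31/10a + 2/5b^2 - 3b - 4.
  leading term ab: no divisor's leading term divides it; move 2ab to the remainder.
  leading term a: no divisor's leading term divides it; move 31/10a to the remainder.
  leading term b^2: no divisor's leading term divides it; move 2/5b^2 to the remainder.
  leading term b: no divisor's leading term divides it; move -3b to the remainder.
  leading term 1: no divisor's leading term divides it; move -4 to the remainder.
  remainder 2ab + 31/10a + 2/5b^2 - 3b - 4 ≠ 0; add h_4 = 2ab + 31/10a + 2/5b^2 - 3b - 4 to the basis.

S(f_1,f_3): lcm = a^2. S = 5/4ab + 27/20a + 2/5b^2 - 1/4b + 5/2.
  leading term ab: subtract (5/8)·h_4 from 5/4ab + 27/20a + 2/5b^2 - 1/4b + 5/2 → -47/80a + 3/20b^2 + 13/8b + 5
  leading term a: no divisor's leading term divides it; move -47/80a to the remainder.
  leading term b^2: no divisor's leading term divides it; move 3/20b^2 to the remainder.
  leading term b: no divisor's leading term divides it; move 13/8b to the remainder.
  leading term 1: no divisor's leading term divides it; move 5 to the remainder.
  remainder -47/80a + 3/20b^2 + 13/8b + 5 ≠ 0; add h_5 = -47/80a + 3/20b^2 + 13/8b + 5 to the basis.

S(f_1,h_4): lcm = a^2b. S = -31/20a^2 - 1/5ab^2 + 21/10ab + 2a + 2/5b^3 - 20b.
  leading term a^2: subtract (-31/200)·f_1 from -31/20a^2 - 1/5ab^2 + 21/10ab + 2a + 2/5b^3 - 20b → -1/5ab^2 + 21/10ab + 293/100a + 2/5b^3 + 31/50b^2 - 20b - 31
  leading term ab^2: subtract (-1/10b)·h_4 from -1/5ab^2 + 21/10ab + 293/100a + 2/5b^3 + 31/50b^2 - 20b - 31 → 241/100ab + 293/100a + 11/25b^3 + 8/25b^2 - 102/5b - 31
  leading term ab: subtract (241/200)·h_4 from 241/100ab + 293/100a + 11/25b^3 + 8/25b^2 - 102/5b - 31 → -1611/2000a + 11/25b^3 - 81/500b^2 - 3357/200b - 1309/50
  leading term a: subtract (1611/1175)·h_5 from -1611/2000a + 11/25b^3 - 81/500b^2 - 3357/200b - 1309/50 → 11/25b^3 - 432/1175b^2 - 89361/4700b - 77633/2350
  leading term b^3: no divisor's leading term divides it; move 11/25b^3 to the remainder.
  leading term b^2: no divisor's leading term divides it; move -432/1175b^2 to the remainder.
  leading term b: no divisor's leading term divides it; move -89361/4700b to the remainder.
  leading term 1: no divisor's leading term divides it; move -77633/2350 to the remainder.
  remainder 11/25b^3 - 432/1175b^2 - 89361/4700b - 77633/2350 ≠ 0; add h_6 = 11/25b^3 - 432/1175b^2 - 89361/4700b - 77633/2350 to the basis.

S(f_3,h_4): lcm = a^2b. S = -31/20a^2 - 29/20ab^2 + 3/4ab + 2a + 1/4b^2 - 45/2b.
  leading term a^2: subtract (-31/200)·f_1 from -31/20a^2 - 29/20ab^2 + 3/4ab + 2a + 1/4b^2 - 45/2b → -29/20ab^2 + 3/4ab + 293/100a + 87/100b^2 - 45/2b - 31
  leading term ab^2: subtract (-29/40b)·h_4 from -29/20ab^2 + 3/4ab + 293/100a + 87/100b^2 - 45/2b - 31 → 1199/400ab + 293/100a + 29/100b^3 - 261/200b^2 - 127/5b - 31
  leading term ab: subtract (1199/800)·h_4 from 1199/400ab + 293/100a + 29/100b^3 - 261/200b^2 - 127/5b - 31 → -13729/8000a + 29/100b^3 - 3809/2000b^2 - 16723/800b - 5001/200
  leading term a: subtract (13729/4700)·h_5 from -13729/8000a + 29/100b^3 - 3809/2000b^2 - 16723/800b - 5001/200 → 29/100b^3 - 22021/9400b^2 - 482229/18800b - 372337/9400
  leading term b^3: subtract (29/44)·h_6 from 29/100b^3 - 22021/9400b^2 - 482229/18800b - 372337/9400 → -8687/4136b^2 - 54261/4136b - 36887/2068
  leading term b^2: no divisor's leading term divides it; move -8687/4136b^2 to the remainder.
  leading term b: no divisor's leading term divides it; move -54261/4136b to the remainder.
  leading term 1: no divisor's leading term divides it; move -36887/2068 to the remainder.
  remainder -8687/4136b^2 - 54261/4136b - 36887/2068 ≠ 0; add h_7 = -8687/4136b^2 - 54261/4136b - 36887/2068 to the basis.

S(f_1,h_5): lcm = a^2. S = 12/47ab^2 + 130/47ab + 2141/235a + 2/5b^2 - 20.
  leading term ab^2: subtract (6/47b)·h_4 from 12/47ab^2 + 130/47ab + 2141/235a + 2/5b^2 - 20 → 557/235ab + 2141/235a - 12/235b^3 + 184/235b^2 + 24/47b - 20
  leading term ab: subtract (557/470)·h_4 from 557/235ab + 2141/235a - 12/235b^3 + 184/235b^2 + 24/47b - 20 → 25553/4700a - 12/235b^3 + 363/1175b^2 + 1911/470b - 3586/235
  leading term a: subtract (-102212/11045)·h_5 from 25553/4700a - 12/235b^3 + 363/1175b^2 + 1911/470b - 3586/235 → -12/235b^3 + 18744/11045b^2 + 211003/11045b + 342518/11045
  leading term b^3: subtract (-60/517)·h_6 from -12/235b^3 + 18744/11045b^2 + 211003/11045b + 342518/11045 → 40200/24299b^2 + 410590/24299b + 660380/24299
  leading term b^2: subtract (-321600/408289)·h_7 from 40200/24299b^2 + 410590/24299b + 660380/24299 → 2679890/408289b + 5359780/408289
  leading term b: no divisor's leading term divides it; move 2679890/408289b to the remainder.
  leading term 1: no divisor's leading term divides it; move 5359780/408289 to the remainder.
  remainder 2679890/408289b + 5359780/408289 ≠ 0; add h_8 = 2679890/408289b + 5359780/408289 to the basis.

The other S-polynomials (S(f_2,f_3), S(f_2,h_4), S(f_2,h_5), S(f_3,h_5), S(h_4,h_5), S(f_1,h_6), S(f_2,h_6), S(f_3,h_6), S(h_4,h_6), S(h_5,h_6), S(f_1,h_7), S(f_2,h_7), S(f_3,h_7), S(h_4,h_7), S(h_5,h_7), S(h_6,h_7), S(f_1,h_8), S(f_2,h_8), S(f_3,h_8), S(h_4,h_8), S(h_5,h_8), S(h_6,h_8), S(h_7,h_8)) all reduce to 0 modulo the current basis, so we have a Gröbner basis.
Inter-reduce: drop elements whose leading term is divisible by another's, tail-reduce, and make monic.
Reduced Gröbner basis: {a - 4, b + 2}.

From the last basis element, b + 2 = 0, so b takes values in {-2}. Each choice, substituted upward through the basis, yields the corresponding point(s) of the solution set.
  b = -2: the earlier basis element becomes a - 4 = 0, giving a = 4 — point (4, -2).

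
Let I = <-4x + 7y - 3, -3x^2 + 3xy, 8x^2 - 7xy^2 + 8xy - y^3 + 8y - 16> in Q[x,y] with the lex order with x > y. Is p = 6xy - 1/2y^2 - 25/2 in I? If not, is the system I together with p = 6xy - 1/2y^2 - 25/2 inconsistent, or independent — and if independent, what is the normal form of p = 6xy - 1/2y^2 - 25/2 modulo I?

First compute the reduced Gröbner basis of I by Buchberger's algorithm.
f_1 = -4x + 7y - 3, LT = x.
f_2 = -3x^2 + 3xy, LT = x^2.
f_3 = 8x^2 - 7xy^2 + 8xy - y^3 + 8y - 16, LT = x^2.

S(f_1,f_2): lcm = x^2. S = -3/4xy + 3/4x.
  leading term xy: subtract (3/16y)·f_1 from -3/4xy + 3/4x → 3/4x - 21/16y^2 + 9/16y
  leading term x: subtract (-3/16)·f_1 from 3/4x - 21/16y^2 + 9/16y → -21/16y^2 + 15/8y - 9/16
  leading term y^2: no divisor's leading term divides it; move -21/16y^2 to the remainder.
  leading term y: no divisor's leading term divides it; move 15/8y to the remainder.
  leading term 1: no divisor's leading term divides it; move -9/16 to the remainder.
  remainder -21/16y^2 + 15/8y - 9/16 ≠ 0; add h_4 = -21/16y^2 + 15/8y - 9/16 to the basis.

S(f_1,f_3): lcm = x^2. S = 7/8xy^2 - 11/4xy + 3/4x + 1/8y^3 - y + 2.
  leading term xy^2: subtract (-7/32y^2)·f_1 from 7/8xy^2 - 11/4xy + 3/4x + 1/8y^3 - y + 2 → -11/4xy + 3/4x + 53/32y^3 - 21/32y^2 - y + 2
  leading term xy: subtract (11/16y)·f_1 from -11/4xy + 3/4x + 53/32y^3 - 21/32y^2 - y + 2 → 3/4x + 53/32y^3 - 175/32y^2 + 17/16y + 2
  leading term x: subtract (-3/16)·f_1 from 3/4x + 53/32y^3 - 175/32y^2 + 17/16y + 2 → 53/32y^3 - 175/32y^2 + 19/8y + 23/16
  leading term y^3: subtract (-53/42y)·h_4 from 53/32y^3 - 175/32y^2 + 19/8y + 23/16 → -695/224y^2 + 373/224y + 23/16
  leading term y^2: subtract (695/294)·h_4 from -695/224y^2 + 373/224y + 23/16 → -4339/1568y + 4339/1568
  leading term y: no divisor's leading term divides it; move -4339/1568y to the remainder.
  leading term 1: no divisor's leading term divides it; move 4339/1568 to the remainder.
  remainder -4339/1568y + 4339/1568 ≠ 0; add h_5 = -4339/1568y + 4339/1568 to the basis.

S(f_2,f_3): lcm = x^2. S = 7/8xy^2 - 2xy + 1/8y^3 - y + 2.
  leading term xy^2: subtract (-7/32y^2)·f_1 from 7/8xy^2 - 2xy + 1/8y^3 - y + 2 → -2xy + 53/32y^3 - 21/32y^2 - y + 2
  leading term xy: subtract (1/2y)·f_1 from -2xy + 53/32y^3 - 21/32y^2 - y + 2 → 53/32y^3 - 133/32y^2 + 1/2y + 2
  leading term y^3: subtract (-53/42y)·h_4 from 53/32y^3 - 133/32y^2 + 1/2y + 2 → -401/224y^2 - 47/224y + 2
  leading term y^2: subtract (401/294)·h_4 from -401/224y^2 - 47/224y + 2 → -4339/1568y + 4339/1568
  leading term y: subtract (1)·h_5 from -4339/1568y + 4339/1568 → 0
  remainder 0.

S(f_1,h_4): leading monomials are coprime, so the S-polynomial reduces to 0 (Buchberger's first criterion).
S(f_2,h_4): leading monomials are coprime, so the S-polynomial reduces to 0 (Buchberger's first criterion).
S(f_3,h_4): leading monomials are coprime, so the S-polynomial reduces to 0 (Buchberger's first criterion).
S(f_1,h_5): leading monomials are coprime, so the S-polynomial reduces to 0 (Buchberger's first criterion).
S(f_2,h_5): leading monomials are coprime, so the S-polynomial reduces to 0 (Buchberger's first criterion).
S(f_3,h_5): leading monomials are coprime, so the S-polynomial reduces to 0 (Buchberger's first criterion).
S(h_4,h_5): lcm = y^2. S = -3/7y + 3/7.
  leading term y: subtract (672/4339)·h_5 from -3/7y + 3/7 → 0
  remainder 0.

Every S-polynomial of the final basis reduces to 0, so we have a Gröbner basis.
Inter-reduce: drop elements whose leading term is divisible by another's, tail-reduce, and make monic.
Reduced Gröbner basis: {x - 1, y - 1}.
Label its elements g_1 = x - 1, g_2 = y - 1.

Reduce p = 6xy - 1/2y^2 - 25/2 modulo G:
  leading term xy: subtract (6y)·g_1 from 6xy - 1/2y^2 - 25/2 → -1/2y^2 + 6y - 25/2
  leading term y^2: subtract (-1/2y)·g_2 from -1/2y^2 + 6y - 25/2 → 11/2y - 25/2
  leading term y: subtract (11/2)·g_2 from 11/2y - 25/2 → -7
  leading term 1: no divisor's leading term divides it; move -7 to the remainder.
  normal form = -7.
The normal form is nonzero, so p ∉ I. Since p minus its normal form lies in I, I + (p) = I + (r) where r = -7; decide whether this ideal is the whole ring.
Here r = -7 is a nonzero constant, hence a unit: 1 ∈ I + (p), the Gröbner basis of I + (p) is {1}, and the enlarged system has no common solution — adjoining p is inconsistent.

Adjoining 6xy - 1/2y^2 - 25/2 makes the ideal the whole ring: the system is inconsistent.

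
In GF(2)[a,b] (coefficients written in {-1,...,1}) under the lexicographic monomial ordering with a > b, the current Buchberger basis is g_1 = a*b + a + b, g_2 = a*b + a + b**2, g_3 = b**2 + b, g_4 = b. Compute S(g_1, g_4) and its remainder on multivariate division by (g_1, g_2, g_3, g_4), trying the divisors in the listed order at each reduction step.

lcm(LM(g_1), LM(g_4)) = a*b.
S = (lcm/LT(g_1))·g_1 − (lcm/LT(g_4))·g_4 = a + b.
Reduce S modulo (g_1, g_2, g_3, g_4) in that order:
  leading term a: no divisor's leading term divides it; move a to the remainder.
  leading term b: subtract (1)·g_4 from b → 0
The remainder a is nonzero, so it would be added as the next basis element.

S(g_1, g_4) = a + b; remainder on division = a.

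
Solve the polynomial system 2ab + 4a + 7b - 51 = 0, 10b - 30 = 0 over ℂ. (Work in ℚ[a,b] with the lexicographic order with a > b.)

Compute a lex Gröbner basis by Buchberger's algorithm.
f_1 = 2ab + 4a + 7b - 51, LT = ab.
f_2 = 10b - 30, LT = b.

S(f_1,f_2): lcm = ab. S = 5a + 7/2b - 51/2.
  reduce S modulo (f_1, f_2):
  remainder 5a - 15 ≠ 0; add h_3 = 5a - 15 to the basis.

The other S-polynomials (S(f_1,h_3), S(f_2,h_3)) all reduce to 0 modulo the current basis, so we have a Gröbner basis.
Inter-reduce: drop elements whose leading term is divisible by another's, tail-reduce, and make monic.
Reduced Gröbner basis: {a - 3, b - 3}.

The lex basis is triangular: the last element involves only b. Solving b - 3 = 0 gives b ∈ {3}; substituting each value into the earlier elements determines the remaining variables.
  b = 3: the earlier basis element becomes a - 3 = 0, giving a = 3 — point (3, 3).

{(3, 3)}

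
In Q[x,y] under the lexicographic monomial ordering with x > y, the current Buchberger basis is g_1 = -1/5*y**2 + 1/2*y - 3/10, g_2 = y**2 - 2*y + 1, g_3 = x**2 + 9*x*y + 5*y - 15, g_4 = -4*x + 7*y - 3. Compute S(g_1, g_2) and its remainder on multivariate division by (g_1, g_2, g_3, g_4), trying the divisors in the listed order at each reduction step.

lcm(LM(g_1), LM(g_2)) = y**2.
S = (lcm/LT(g_1))·g_1 − (lcm/LT(g_2))·g_2 = -1/2*y + 1/2.
Reduce S modulo (g_1, g_2, g_3, g_4) in that order:
  leading term y: no divisor's leading term divides it; move -1/2*y to the remainder.
  leading term 1: no divisor's leading term divides it; move 1/2 to the remainder.
The remainder -1/2*y + 1/2 is nonzero, so it would be added as the next basis element.

S(g_1, g_2) = -1/2*y + 1/2; remainder on division = -1/2*y + 1/2.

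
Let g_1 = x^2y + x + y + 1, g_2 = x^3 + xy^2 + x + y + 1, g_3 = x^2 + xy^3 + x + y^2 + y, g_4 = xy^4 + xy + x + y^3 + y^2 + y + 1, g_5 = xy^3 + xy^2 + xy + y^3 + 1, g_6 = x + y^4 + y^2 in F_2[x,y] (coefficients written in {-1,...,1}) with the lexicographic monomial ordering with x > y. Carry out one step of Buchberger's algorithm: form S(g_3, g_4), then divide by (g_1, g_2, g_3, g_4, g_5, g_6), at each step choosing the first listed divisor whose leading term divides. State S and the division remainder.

S(g_3, g_4) = x^2y + x^2 + xy^7 + xy^4 + xy^3 + xy^2 + xy + x + y^6 + y^5; remainder on division = 0.

lcm(LM(g_3), LM(g_4)) = x^2y^4.
S = (lcm/LT(g_3))·g_3 − (lcm/LT(g_4))·g_4 = x^2y + x^2 + xy^7 + xy^4 + xy^3 + xy^2 + xy + x + y^6 + y^5.
Reduce S modulo (g_1, g_2, g_3, g_4, g_5, g_6) in that order:
  leading term x^2y: subtract (1)·g_1 from x^2y + x^2 + xy^7 + xy^4 + xy^3 + xy^2 + xy + x + y^6 + y^5 → x^2 + xy^7 + xy^4 + xy^3 + xy^2 + xy + y^6 + y^5 + y + 1
  leading term x^2: subtract (1)·g_3 from x^2 + xy^7 + xy^4 + xy^3 + xy^2 + xy + y^6 + y^5 + y + 1 → xy^7 + xy^4 + xy^2 + xy + x + y^6 + y^5 + y^2 + 1
  leading term xy^7: subtract (y^3)·g_4 from xy^7 + xy^4 + xy^2 + xy + x + y^6 + y^5 + y^2 + 1 → xy^3 + xy^2 + xy + x + y^4 + y^3 + y^2 + 1
  leading term xy^3: subtract (1)·g_5 from xy^3 + xy^2 + xy + x + y^4 + y^3 + y^2 + 1 → x + y^4 + y^2
  leading term x: subtract (1)·g_6 from x + y^4 + y^2 → 0
The remainder is 0, so this S-polynomial contributes no new basis element.
An S-polynomial is built so that the two leading terms cancel; whether anything survives reduction is exactly the Gröbner-basis criterion.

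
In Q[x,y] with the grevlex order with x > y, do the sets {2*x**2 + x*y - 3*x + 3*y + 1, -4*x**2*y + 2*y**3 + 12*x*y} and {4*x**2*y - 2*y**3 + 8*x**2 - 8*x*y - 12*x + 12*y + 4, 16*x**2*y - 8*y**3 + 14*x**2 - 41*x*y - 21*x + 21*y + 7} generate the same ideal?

Since reduced Gröbner bases are canonical representatives of ideals under a given ordering, it suffices to compute and compare them.
Buchberger on the first generating set:
f_1 = 2*x**2 + x*y - 3*x + 3*y + 1, LT = x**2.
f_2 = -4*x**2*y + 2*y**3 + 12*x*y, LT = x**2*y.

S(f_1,f_2): lcm = x**2*y. S = 1/2*x*y**2 + 1/2*y**3 + 3/2*x*y + 3/2*y**2 + 1/2*y.
  leading term x*y**2: no divisor's leading term divides it; move 1/2*x*y**2 to the remainder.
  leading term y**3: no divisor's leading term divides it; move 1/2*y**3 to the remainder.
  leading term x*y: no divisor's leading term divides it; move 3/2*x*y to the remainder.
  leading term y**2: no divisor's leading term divides it; move 3/2*y**2 to the remainder.
  leading term y: no divisor's leading term divides it; move 1/2*y to the remainder.
  remainder 1/2*x*y**2 + 1/2*y**3 + 3/2*x*y + 3/2*y**2 + 1/2*y ≠ 0; add g_3 = 1/2*x*y**2 + 1/2*y**3 + 3/2*x*y + 3/2*y**2 + 1/2*y to the basis.

S(f_1,g_3): lcm = x**2*y**2. S = -1/2*x*y**3 - 3*x**2*y - 9/2*x*y**2 + 3/2*y**3 - x*y + 1/2*y**2.
  leading term x*y**3: subtract (-y)·g_3 from -1/2*x*y**3 - 3*x**2*y - 9/2*x*y**2 + 3/2*y**3 - x*y + 1/2*y**2 → 1/2*y**4 - 3*x**2*y - 3*x*y**2 + 3*y**3 - x*y + y**2
  leading term y**4: no divisor's leading term divides it; move 1/2*y**4 to the remainder.
  leading term x**2*y: subtract (-3/2*y)·f_1 from -3*x**2*y - 3*x*y**2 + 3*y**3 - x*y + y**2 → -3/2*x*y**2 + 3*y**3 - 11/2*x*y + 11/2*y**2 + 3/2*y
  leading term x*y**2: subtract (-3)·g_3 from -3/2*x*y**2 + 3*y**3 - 11/2*x*y + 11/2*y**2 + 3/2*y → 9/2*y**3 - x*y + 10*y**2 + 3*y
  leading term y**3: no divisor's leading term divides it; move 9/2*y**3 to the remainder.
  leading term x*y: no divisor's leading term divides it; move -x*y to the remainder.
  leading term y**2: no divisor's leading term divides it; move 10*y**2 to the remainder.
  leading term y: no divisor's leading term divides it; move 3*y to the remainder.
  remainder 1/2*y**4 + 9/2*y**3 - x*y + 10*y**2 + 3*y ≠ 0; add g_4 = 1/2*y**4 + 9/2*y**3 - x*y + 10*y**2 + 3*y to the basis.

The other S-polynomials (S(f_2,g_3), S(f_1,g_4), S(f_2,g_4), S(g_3,g_4)) all reduce to 0 modulo the current basis, so we have a Gröbner basis.
Inter-reduce: drop elements whose leading term is divisible by another's, tail-reduce, and make monic.
Reduced Gröbner basis: {y**4 + 9*y**3 - 2*x*y + 20*y**2 + 6*y, x*y**2 + y**3 + 3*x*y + 3*y**2 + y, x**2 + 1/2*x*y - 3/2*x + 3/2*y + 1/2}.

Buchberger on the second generating set:
h_1 = 4*x**2*y - 2*y**3 + 8*x**2 - 8*x*y - 12*x + 12*y + 4, LT = x**2*y.
h_2 = 16*x**2*y - 8*y**3 + 14*x**2 - 41*x*y - 21*x + 21*y + 7, LT = x**2*y.

S(h_1,h_2): lcm = x**2*y. S = 9/8*x**2 + 9/16*x*y - 27/16*x + 27/16*y + 9/16.
  leading term x**2: no divisor's leading term divides it; move 9/8*x**2 to the remainder.
  leading term x*y: no divisor's leading term divides it; move 9/16*x*y to the remainder.
  leading term x: no divisor's leading term divides it; move -27/16*x to the remainder.
  leading term y: no divisor's leading term divides it; move 27/16*y to the remainder.
  leading term 1: no divisor's leading term divides it; move 9/16 to the remainder.
  remainder 9/8*x**2 + 9/16*x*y - 27/16*x + 27/16*y + 9/16 ≠ 0; add k_3 = 9/8*x**2 + 9/16*x*y - 27/16*x + 27/16*y + 9/16 to the basis.

S(h_1,k_3): lcm = x**2*y. S = -1/2*x*y**2 - 1/2*y**3 + 2*x**2 - 1/2*x*y - 3/2*y**2 - 3*x + 5/2*y + 1.
  leading term x*y**2: no divisor's leading term divides it; move -1/2*x*y**2 to the remainder.
  leading term y**3: no divisor's leading term divides it; move -1/2*y**3 to the remainder.
  leading term x**2: subtract (16/9)·k_3 from 2*x**2 - 1/2*x*y - 3/2*y**2 - 3*x + 5/2*y + 1 → -3/2*x*y - 3/2*y**2 - 1/2*y
  leading term x*y: no divisor's leading term divides it; move -3/2*x*y to the remainder.
  leading term y**2: no divisor's leading term divides it; move -3/2*y**2 to the remainder.
  leading term y: no divisor's leading term divides it; move -1/2*y to the remainder.
  remainder -1/2*x*y**2 - 1/2*y**3 - 3/2*x*y - 3/2*y**2 - 1/2*y ≠ 0; add k_4 = -1/2*x*y**2 - 1/2*y**3 - 3/2*x*y - 3/2*y**2 - 1/2*y to the basis.

S(h_1,k_4): lcm = x**2*y**2. S = -x*y**3 - 1/2*y**4 - x**2*y - 5*x*y**2 - 4*x*y + 3*y**2 + y.
  leading term x*y**3: subtract (2*y)·k_4 from -x*y**3 - 1/2*y**4 - x**2*y - 5*x*y**2 - 4*x*y + 3*y**2 + y → 1/2*y**4 - x**2*y - 2*x*y**2 + 3*y**3 - 4*x*y + 4*y**2 + y
  leading term y**4: no divisor's leading term divides it; move 1/2*y**4 to the remainder.
  leading term x**2*y: subtract (-1/4)·h_1 from -x**2*y - 2*x*y**2 + 3*y**3 - 4*x*y + 4*y**2 + y → -2*x*y**2 + 5/2*y**3 + 2*x**2 - 6*x*y + 4*y**2 - 3*x + 4*y + 1
  leading term x*y**2: subtract (4)·k_4 from -2*x*y**2 + 5/2*y**3 + 2*x**2 - 6*x*y + 4*y**2 - 3*x + 4*y + 1 → 9/2*y**3 + 2*x**2 + 10*y**2 - 3*x + 6*y + 1
  leading term y**3: no divisor's leading term divides it; move 9/2*y**3 to the remainder.
  leading term x**2: subtract (16/9)·k_3 from 2*x**2 + 10*y**2 - 3*x + 6*y + 1 → -x*y + 10*y**2 + 3*y
  leading term x*y: no divisor's leading term divides it; move -x*y to the remainder.
  leading term y**2: no divisor's leading term divides it; move 10*y**2 to the remainder.
  leading term y: no divisor's leading term divides it; move 3*y to the remainder.
  remainder 1/2*y**4 + 9/2*y**3 - x*y + 10*y**2 + 3*y ≠ 0; add k_5 = 1/2*y**4 + 9/2*y**3 - x*y + 10*y**2 + 3*y to the basis.

The other S-polynomials (S(h_2,k_3), S(h_2,k_4), S(k_3,k_4), S(h_1,k_5), S(h_2,k_5), S(k_3,k_5), S(k_4,k_5)) all reduce to 0 modulo the current basis, so we have a Gröbner basis.
Inter-reduce: drop elements whose leading term is divisible by another's, tail-reduce, and make monic.
Reduced Gröbner basis: {y**4 + 9*y**3 - 2*x*y + 20*y**2 + 6*y, x*y**2 + y**3 + 3*x*y + 3*y**2 + y, x**2 + 1/2*x*y - 3/2*x + 3/2*y + 1/2}.

Same reduced basis, so the two generating sets span the same ideal.
The choice of monomial ordering does not affect the verdict — as long as both bases are computed under the same ordering, their equality decides ideal equality.

Yes, the ideals are equal.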